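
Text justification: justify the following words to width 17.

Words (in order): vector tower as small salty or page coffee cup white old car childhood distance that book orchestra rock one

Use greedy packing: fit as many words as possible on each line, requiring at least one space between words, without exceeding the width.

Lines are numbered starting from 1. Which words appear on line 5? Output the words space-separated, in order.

Answer: childhood

Derivation:
Line 1: ['vector', 'tower', 'as'] (min_width=15, slack=2)
Line 2: ['small', 'salty', 'or'] (min_width=14, slack=3)
Line 3: ['page', 'coffee', 'cup'] (min_width=15, slack=2)
Line 4: ['white', 'old', 'car'] (min_width=13, slack=4)
Line 5: ['childhood'] (min_width=9, slack=8)
Line 6: ['distance', 'that'] (min_width=13, slack=4)
Line 7: ['book', 'orchestra'] (min_width=14, slack=3)
Line 8: ['rock', 'one'] (min_width=8, slack=9)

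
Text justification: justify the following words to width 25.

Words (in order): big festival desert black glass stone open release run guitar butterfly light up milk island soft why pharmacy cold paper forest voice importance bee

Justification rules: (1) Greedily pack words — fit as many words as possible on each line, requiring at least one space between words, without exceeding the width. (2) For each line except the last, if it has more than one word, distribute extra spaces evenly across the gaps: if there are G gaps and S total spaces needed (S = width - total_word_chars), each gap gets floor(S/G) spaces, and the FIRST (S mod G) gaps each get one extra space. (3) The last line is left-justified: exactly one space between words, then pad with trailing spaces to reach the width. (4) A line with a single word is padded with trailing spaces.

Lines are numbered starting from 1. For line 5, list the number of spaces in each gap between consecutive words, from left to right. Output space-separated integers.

Line 1: ['big', 'festival', 'desert', 'black'] (min_width=25, slack=0)
Line 2: ['glass', 'stone', 'open', 'release'] (min_width=24, slack=1)
Line 3: ['run', 'guitar', 'butterfly'] (min_width=20, slack=5)
Line 4: ['light', 'up', 'milk', 'island', 'soft'] (min_width=25, slack=0)
Line 5: ['why', 'pharmacy', 'cold', 'paper'] (min_width=23, slack=2)
Line 6: ['forest', 'voice', 'importance'] (min_width=23, slack=2)
Line 7: ['bee'] (min_width=3, slack=22)

Answer: 2 2 1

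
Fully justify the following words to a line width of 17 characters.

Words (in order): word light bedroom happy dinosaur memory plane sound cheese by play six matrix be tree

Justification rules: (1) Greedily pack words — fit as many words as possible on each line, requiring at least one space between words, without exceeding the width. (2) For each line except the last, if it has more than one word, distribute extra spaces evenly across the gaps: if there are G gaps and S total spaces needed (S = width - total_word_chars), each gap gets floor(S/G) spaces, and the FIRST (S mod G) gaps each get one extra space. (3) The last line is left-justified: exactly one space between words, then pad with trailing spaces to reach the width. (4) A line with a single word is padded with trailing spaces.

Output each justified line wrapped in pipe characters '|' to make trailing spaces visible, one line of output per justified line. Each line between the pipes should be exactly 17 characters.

Line 1: ['word', 'light'] (min_width=10, slack=7)
Line 2: ['bedroom', 'happy'] (min_width=13, slack=4)
Line 3: ['dinosaur', 'memory'] (min_width=15, slack=2)
Line 4: ['plane', 'sound'] (min_width=11, slack=6)
Line 5: ['cheese', 'by', 'play'] (min_width=14, slack=3)
Line 6: ['six', 'matrix', 'be'] (min_width=13, slack=4)
Line 7: ['tree'] (min_width=4, slack=13)

Answer: |word        light|
|bedroom     happy|
|dinosaur   memory|
|plane       sound|
|cheese   by  play|
|six   matrix   be|
|tree             |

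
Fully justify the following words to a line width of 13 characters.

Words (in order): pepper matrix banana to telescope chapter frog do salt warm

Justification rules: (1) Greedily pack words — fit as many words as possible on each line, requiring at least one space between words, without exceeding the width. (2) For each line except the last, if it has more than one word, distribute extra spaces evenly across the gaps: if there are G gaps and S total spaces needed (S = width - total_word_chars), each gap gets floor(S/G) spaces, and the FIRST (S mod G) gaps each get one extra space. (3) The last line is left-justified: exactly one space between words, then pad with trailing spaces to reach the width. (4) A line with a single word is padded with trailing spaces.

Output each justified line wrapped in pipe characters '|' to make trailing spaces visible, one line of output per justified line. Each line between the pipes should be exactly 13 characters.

Line 1: ['pepper', 'matrix'] (min_width=13, slack=0)
Line 2: ['banana', 'to'] (min_width=9, slack=4)
Line 3: ['telescope'] (min_width=9, slack=4)
Line 4: ['chapter', 'frog'] (min_width=12, slack=1)
Line 5: ['do', 'salt', 'warm'] (min_width=12, slack=1)

Answer: |pepper matrix|
|banana     to|
|telescope    |
|chapter  frog|
|do salt warm |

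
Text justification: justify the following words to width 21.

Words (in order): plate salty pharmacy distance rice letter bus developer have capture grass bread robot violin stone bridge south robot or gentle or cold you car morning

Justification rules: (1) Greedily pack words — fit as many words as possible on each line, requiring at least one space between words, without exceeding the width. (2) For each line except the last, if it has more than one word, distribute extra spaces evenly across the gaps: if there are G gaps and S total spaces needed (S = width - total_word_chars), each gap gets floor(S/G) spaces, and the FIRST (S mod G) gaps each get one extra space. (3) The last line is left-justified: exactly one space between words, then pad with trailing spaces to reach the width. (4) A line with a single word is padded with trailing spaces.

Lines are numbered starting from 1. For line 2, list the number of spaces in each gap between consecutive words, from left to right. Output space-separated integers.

Answer: 2 1

Derivation:
Line 1: ['plate', 'salty', 'pharmacy'] (min_width=20, slack=1)
Line 2: ['distance', 'rice', 'letter'] (min_width=20, slack=1)
Line 3: ['bus', 'developer', 'have'] (min_width=18, slack=3)
Line 4: ['capture', 'grass', 'bread'] (min_width=19, slack=2)
Line 5: ['robot', 'violin', 'stone'] (min_width=18, slack=3)
Line 6: ['bridge', 'south', 'robot', 'or'] (min_width=21, slack=0)
Line 7: ['gentle', 'or', 'cold', 'you'] (min_width=18, slack=3)
Line 8: ['car', 'morning'] (min_width=11, slack=10)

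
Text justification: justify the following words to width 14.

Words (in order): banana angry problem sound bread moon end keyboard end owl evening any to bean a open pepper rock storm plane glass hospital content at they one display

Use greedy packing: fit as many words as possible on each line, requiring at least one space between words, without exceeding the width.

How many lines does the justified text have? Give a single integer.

Line 1: ['banana', 'angry'] (min_width=12, slack=2)
Line 2: ['problem', 'sound'] (min_width=13, slack=1)
Line 3: ['bread', 'moon', 'end'] (min_width=14, slack=0)
Line 4: ['keyboard', 'end'] (min_width=12, slack=2)
Line 5: ['owl', 'evening'] (min_width=11, slack=3)
Line 6: ['any', 'to', 'bean', 'a'] (min_width=13, slack=1)
Line 7: ['open', 'pepper'] (min_width=11, slack=3)
Line 8: ['rock', 'storm'] (min_width=10, slack=4)
Line 9: ['plane', 'glass'] (min_width=11, slack=3)
Line 10: ['hospital'] (min_width=8, slack=6)
Line 11: ['content', 'at'] (min_width=10, slack=4)
Line 12: ['they', 'one'] (min_width=8, slack=6)
Line 13: ['display'] (min_width=7, slack=7)
Total lines: 13

Answer: 13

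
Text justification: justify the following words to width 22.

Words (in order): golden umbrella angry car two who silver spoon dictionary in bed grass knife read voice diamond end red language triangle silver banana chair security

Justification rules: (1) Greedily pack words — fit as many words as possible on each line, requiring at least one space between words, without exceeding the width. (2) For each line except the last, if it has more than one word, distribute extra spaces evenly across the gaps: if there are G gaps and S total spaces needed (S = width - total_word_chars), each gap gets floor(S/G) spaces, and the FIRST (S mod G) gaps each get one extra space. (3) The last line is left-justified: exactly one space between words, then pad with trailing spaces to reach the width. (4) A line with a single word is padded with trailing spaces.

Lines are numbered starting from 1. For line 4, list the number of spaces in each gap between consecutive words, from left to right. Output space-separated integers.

Line 1: ['golden', 'umbrella', 'angry'] (min_width=21, slack=1)
Line 2: ['car', 'two', 'who', 'silver'] (min_width=18, slack=4)
Line 3: ['spoon', 'dictionary', 'in'] (min_width=19, slack=3)
Line 4: ['bed', 'grass', 'knife', 'read'] (min_width=20, slack=2)
Line 5: ['voice', 'diamond', 'end', 'red'] (min_width=21, slack=1)
Line 6: ['language', 'triangle'] (min_width=17, slack=5)
Line 7: ['silver', 'banana', 'chair'] (min_width=19, slack=3)
Line 8: ['security'] (min_width=8, slack=14)

Answer: 2 2 1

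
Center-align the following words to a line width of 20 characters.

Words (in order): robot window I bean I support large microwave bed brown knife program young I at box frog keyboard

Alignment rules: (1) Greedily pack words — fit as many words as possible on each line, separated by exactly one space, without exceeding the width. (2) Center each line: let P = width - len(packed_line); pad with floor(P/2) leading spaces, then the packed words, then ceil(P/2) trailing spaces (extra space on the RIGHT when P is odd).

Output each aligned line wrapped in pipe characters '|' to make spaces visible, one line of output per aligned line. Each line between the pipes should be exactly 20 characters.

Line 1: ['robot', 'window', 'I', 'bean'] (min_width=19, slack=1)
Line 2: ['I', 'support', 'large'] (min_width=15, slack=5)
Line 3: ['microwave', 'bed', 'brown'] (min_width=19, slack=1)
Line 4: ['knife', 'program', 'young'] (min_width=19, slack=1)
Line 5: ['I', 'at', 'box', 'frog'] (min_width=13, slack=7)
Line 6: ['keyboard'] (min_width=8, slack=12)

Answer: |robot window I bean |
|  I support large   |
|microwave bed brown |
|knife program young |
|   I at box frog    |
|      keyboard      |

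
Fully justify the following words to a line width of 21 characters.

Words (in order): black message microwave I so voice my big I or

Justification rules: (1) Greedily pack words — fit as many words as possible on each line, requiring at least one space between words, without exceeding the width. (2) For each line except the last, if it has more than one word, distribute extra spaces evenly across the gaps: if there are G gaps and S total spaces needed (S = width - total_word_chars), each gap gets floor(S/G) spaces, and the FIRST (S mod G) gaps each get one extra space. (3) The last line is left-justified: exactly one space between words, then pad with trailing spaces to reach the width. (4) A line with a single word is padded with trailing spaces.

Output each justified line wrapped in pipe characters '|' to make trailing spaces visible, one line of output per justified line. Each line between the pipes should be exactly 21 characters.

Answer: |black         message|
|microwave  I so voice|
|my big I or          |

Derivation:
Line 1: ['black', 'message'] (min_width=13, slack=8)
Line 2: ['microwave', 'I', 'so', 'voice'] (min_width=20, slack=1)
Line 3: ['my', 'big', 'I', 'or'] (min_width=11, slack=10)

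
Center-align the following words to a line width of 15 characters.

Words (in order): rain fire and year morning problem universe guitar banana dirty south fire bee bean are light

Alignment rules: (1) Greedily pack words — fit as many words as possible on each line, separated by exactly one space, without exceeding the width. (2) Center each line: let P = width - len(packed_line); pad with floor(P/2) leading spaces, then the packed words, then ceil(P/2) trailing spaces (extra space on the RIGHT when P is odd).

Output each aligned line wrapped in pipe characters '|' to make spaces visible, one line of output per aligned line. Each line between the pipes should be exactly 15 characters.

Answer: | rain fire and |
| year morning  |
|    problem    |
|universe guitar|
| banana dirty  |
|south fire bee |
|bean are light |

Derivation:
Line 1: ['rain', 'fire', 'and'] (min_width=13, slack=2)
Line 2: ['year', 'morning'] (min_width=12, slack=3)
Line 3: ['problem'] (min_width=7, slack=8)
Line 4: ['universe', 'guitar'] (min_width=15, slack=0)
Line 5: ['banana', 'dirty'] (min_width=12, slack=3)
Line 6: ['south', 'fire', 'bee'] (min_width=14, slack=1)
Line 7: ['bean', 'are', 'light'] (min_width=14, slack=1)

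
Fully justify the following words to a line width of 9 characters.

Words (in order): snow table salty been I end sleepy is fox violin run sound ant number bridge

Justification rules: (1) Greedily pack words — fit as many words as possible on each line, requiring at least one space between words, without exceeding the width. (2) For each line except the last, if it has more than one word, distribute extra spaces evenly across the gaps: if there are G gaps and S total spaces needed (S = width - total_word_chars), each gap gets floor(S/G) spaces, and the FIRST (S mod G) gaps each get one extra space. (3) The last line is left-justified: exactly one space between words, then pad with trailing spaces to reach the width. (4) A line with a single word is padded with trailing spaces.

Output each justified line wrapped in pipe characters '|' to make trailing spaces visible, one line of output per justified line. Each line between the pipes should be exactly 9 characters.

Line 1: ['snow'] (min_width=4, slack=5)
Line 2: ['table'] (min_width=5, slack=4)
Line 3: ['salty'] (min_width=5, slack=4)
Line 4: ['been', 'I'] (min_width=6, slack=3)
Line 5: ['end'] (min_width=3, slack=6)
Line 6: ['sleepy', 'is'] (min_width=9, slack=0)
Line 7: ['fox'] (min_width=3, slack=6)
Line 8: ['violin'] (min_width=6, slack=3)
Line 9: ['run', 'sound'] (min_width=9, slack=0)
Line 10: ['ant'] (min_width=3, slack=6)
Line 11: ['number'] (min_width=6, slack=3)
Line 12: ['bridge'] (min_width=6, slack=3)

Answer: |snow     |
|table    |
|salty    |
|been    I|
|end      |
|sleepy is|
|fox      |
|violin   |
|run sound|
|ant      |
|number   |
|bridge   |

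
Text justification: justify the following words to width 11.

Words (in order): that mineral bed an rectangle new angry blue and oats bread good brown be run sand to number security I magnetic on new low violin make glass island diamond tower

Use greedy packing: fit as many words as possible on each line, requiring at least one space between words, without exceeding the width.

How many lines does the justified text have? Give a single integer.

Line 1: ['that'] (min_width=4, slack=7)
Line 2: ['mineral', 'bed'] (min_width=11, slack=0)
Line 3: ['an'] (min_width=2, slack=9)
Line 4: ['rectangle'] (min_width=9, slack=2)
Line 5: ['new', 'angry'] (min_width=9, slack=2)
Line 6: ['blue', 'and'] (min_width=8, slack=3)
Line 7: ['oats', 'bread'] (min_width=10, slack=1)
Line 8: ['good', 'brown'] (min_width=10, slack=1)
Line 9: ['be', 'run', 'sand'] (min_width=11, slack=0)
Line 10: ['to', 'number'] (min_width=9, slack=2)
Line 11: ['security', 'I'] (min_width=10, slack=1)
Line 12: ['magnetic', 'on'] (min_width=11, slack=0)
Line 13: ['new', 'low'] (min_width=7, slack=4)
Line 14: ['violin', 'make'] (min_width=11, slack=0)
Line 15: ['glass'] (min_width=5, slack=6)
Line 16: ['island'] (min_width=6, slack=5)
Line 17: ['diamond'] (min_width=7, slack=4)
Line 18: ['tower'] (min_width=5, slack=6)
Total lines: 18

Answer: 18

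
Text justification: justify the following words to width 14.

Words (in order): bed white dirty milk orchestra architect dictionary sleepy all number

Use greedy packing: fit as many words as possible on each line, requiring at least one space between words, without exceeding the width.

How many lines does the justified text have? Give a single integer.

Answer: 7

Derivation:
Line 1: ['bed', 'white'] (min_width=9, slack=5)
Line 2: ['dirty', 'milk'] (min_width=10, slack=4)
Line 3: ['orchestra'] (min_width=9, slack=5)
Line 4: ['architect'] (min_width=9, slack=5)
Line 5: ['dictionary'] (min_width=10, slack=4)
Line 6: ['sleepy', 'all'] (min_width=10, slack=4)
Line 7: ['number'] (min_width=6, slack=8)
Total lines: 7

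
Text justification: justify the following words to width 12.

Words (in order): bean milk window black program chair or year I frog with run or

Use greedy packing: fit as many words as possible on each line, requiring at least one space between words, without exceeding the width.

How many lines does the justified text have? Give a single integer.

Line 1: ['bean', 'milk'] (min_width=9, slack=3)
Line 2: ['window', 'black'] (min_width=12, slack=0)
Line 3: ['program'] (min_width=7, slack=5)
Line 4: ['chair', 'or'] (min_width=8, slack=4)
Line 5: ['year', 'I', 'frog'] (min_width=11, slack=1)
Line 6: ['with', 'run', 'or'] (min_width=11, slack=1)
Total lines: 6

Answer: 6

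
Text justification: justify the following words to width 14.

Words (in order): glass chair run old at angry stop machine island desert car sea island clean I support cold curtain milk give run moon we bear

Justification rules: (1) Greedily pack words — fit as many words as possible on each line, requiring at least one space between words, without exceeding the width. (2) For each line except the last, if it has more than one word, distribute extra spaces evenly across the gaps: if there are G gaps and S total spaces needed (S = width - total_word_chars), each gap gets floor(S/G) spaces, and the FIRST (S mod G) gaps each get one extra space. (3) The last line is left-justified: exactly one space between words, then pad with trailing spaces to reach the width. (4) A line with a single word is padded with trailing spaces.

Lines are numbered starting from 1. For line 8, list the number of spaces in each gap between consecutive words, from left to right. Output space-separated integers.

Answer: 3

Derivation:
Line 1: ['glass', 'chair'] (min_width=11, slack=3)
Line 2: ['run', 'old', 'at'] (min_width=10, slack=4)
Line 3: ['angry', 'stop'] (min_width=10, slack=4)
Line 4: ['machine', 'island'] (min_width=14, slack=0)
Line 5: ['desert', 'car', 'sea'] (min_width=14, slack=0)
Line 6: ['island', 'clean', 'I'] (min_width=14, slack=0)
Line 7: ['support', 'cold'] (min_width=12, slack=2)
Line 8: ['curtain', 'milk'] (min_width=12, slack=2)
Line 9: ['give', 'run', 'moon'] (min_width=13, slack=1)
Line 10: ['we', 'bear'] (min_width=7, slack=7)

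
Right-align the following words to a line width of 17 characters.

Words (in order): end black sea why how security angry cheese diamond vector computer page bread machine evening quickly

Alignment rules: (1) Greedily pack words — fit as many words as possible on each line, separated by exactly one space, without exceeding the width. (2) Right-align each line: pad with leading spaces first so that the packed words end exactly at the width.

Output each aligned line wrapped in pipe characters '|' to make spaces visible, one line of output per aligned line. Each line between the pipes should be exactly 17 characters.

Line 1: ['end', 'black', 'sea', 'why'] (min_width=17, slack=0)
Line 2: ['how', 'security'] (min_width=12, slack=5)
Line 3: ['angry', 'cheese'] (min_width=12, slack=5)
Line 4: ['diamond', 'vector'] (min_width=14, slack=3)
Line 5: ['computer', 'page'] (min_width=13, slack=4)
Line 6: ['bread', 'machine'] (min_width=13, slack=4)
Line 7: ['evening', 'quickly'] (min_width=15, slack=2)

Answer: |end black sea why|
|     how security|
|     angry cheese|
|   diamond vector|
|    computer page|
|    bread machine|
|  evening quickly|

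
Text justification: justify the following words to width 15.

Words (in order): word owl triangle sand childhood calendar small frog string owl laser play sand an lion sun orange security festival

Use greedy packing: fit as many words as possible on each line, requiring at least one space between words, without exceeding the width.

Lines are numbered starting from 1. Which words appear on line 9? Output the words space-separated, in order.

Line 1: ['word', 'owl'] (min_width=8, slack=7)
Line 2: ['triangle', 'sand'] (min_width=13, slack=2)
Line 3: ['childhood'] (min_width=9, slack=6)
Line 4: ['calendar', 'small'] (min_width=14, slack=1)
Line 5: ['frog', 'string', 'owl'] (min_width=15, slack=0)
Line 6: ['laser', 'play', 'sand'] (min_width=15, slack=0)
Line 7: ['an', 'lion', 'sun'] (min_width=11, slack=4)
Line 8: ['orange', 'security'] (min_width=15, slack=0)
Line 9: ['festival'] (min_width=8, slack=7)

Answer: festival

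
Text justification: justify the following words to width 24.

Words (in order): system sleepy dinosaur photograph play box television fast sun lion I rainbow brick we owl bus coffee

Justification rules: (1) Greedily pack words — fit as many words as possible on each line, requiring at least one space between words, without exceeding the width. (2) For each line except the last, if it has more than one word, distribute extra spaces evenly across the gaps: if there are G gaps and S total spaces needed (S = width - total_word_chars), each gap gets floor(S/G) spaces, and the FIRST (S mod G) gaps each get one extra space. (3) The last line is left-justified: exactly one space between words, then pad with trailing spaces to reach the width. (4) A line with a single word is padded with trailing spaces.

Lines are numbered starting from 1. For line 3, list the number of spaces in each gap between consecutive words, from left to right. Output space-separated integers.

Line 1: ['system', 'sleepy', 'dinosaur'] (min_width=22, slack=2)
Line 2: ['photograph', 'play', 'box'] (min_width=19, slack=5)
Line 3: ['television', 'fast', 'sun', 'lion'] (min_width=24, slack=0)
Line 4: ['I', 'rainbow', 'brick', 'we', 'owl'] (min_width=22, slack=2)
Line 5: ['bus', 'coffee'] (min_width=10, slack=14)

Answer: 1 1 1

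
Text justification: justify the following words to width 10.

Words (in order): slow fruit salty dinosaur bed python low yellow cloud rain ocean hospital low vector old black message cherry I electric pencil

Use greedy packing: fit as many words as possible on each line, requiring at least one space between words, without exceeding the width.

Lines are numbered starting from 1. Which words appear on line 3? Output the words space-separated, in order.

Answer: dinosaur

Derivation:
Line 1: ['slow', 'fruit'] (min_width=10, slack=0)
Line 2: ['salty'] (min_width=5, slack=5)
Line 3: ['dinosaur'] (min_width=8, slack=2)
Line 4: ['bed', 'python'] (min_width=10, slack=0)
Line 5: ['low', 'yellow'] (min_width=10, slack=0)
Line 6: ['cloud', 'rain'] (min_width=10, slack=0)
Line 7: ['ocean'] (min_width=5, slack=5)
Line 8: ['hospital'] (min_width=8, slack=2)
Line 9: ['low', 'vector'] (min_width=10, slack=0)
Line 10: ['old', 'black'] (min_width=9, slack=1)
Line 11: ['message'] (min_width=7, slack=3)
Line 12: ['cherry', 'I'] (min_width=8, slack=2)
Line 13: ['electric'] (min_width=8, slack=2)
Line 14: ['pencil'] (min_width=6, slack=4)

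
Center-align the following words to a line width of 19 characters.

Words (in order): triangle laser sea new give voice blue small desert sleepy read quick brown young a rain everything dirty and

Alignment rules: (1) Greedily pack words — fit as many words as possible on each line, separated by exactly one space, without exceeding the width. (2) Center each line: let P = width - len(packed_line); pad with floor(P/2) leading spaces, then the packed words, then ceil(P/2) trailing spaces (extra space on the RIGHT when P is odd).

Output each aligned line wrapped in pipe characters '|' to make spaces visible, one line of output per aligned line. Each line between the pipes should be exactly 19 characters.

Answer: |triangle laser sea |
|new give voice blue|
|small desert sleepy|
| read quick brown  |
|   young a rain    |
| everything dirty  |
|        and        |

Derivation:
Line 1: ['triangle', 'laser', 'sea'] (min_width=18, slack=1)
Line 2: ['new', 'give', 'voice', 'blue'] (min_width=19, slack=0)
Line 3: ['small', 'desert', 'sleepy'] (min_width=19, slack=0)
Line 4: ['read', 'quick', 'brown'] (min_width=16, slack=3)
Line 5: ['young', 'a', 'rain'] (min_width=12, slack=7)
Line 6: ['everything', 'dirty'] (min_width=16, slack=3)
Line 7: ['and'] (min_width=3, slack=16)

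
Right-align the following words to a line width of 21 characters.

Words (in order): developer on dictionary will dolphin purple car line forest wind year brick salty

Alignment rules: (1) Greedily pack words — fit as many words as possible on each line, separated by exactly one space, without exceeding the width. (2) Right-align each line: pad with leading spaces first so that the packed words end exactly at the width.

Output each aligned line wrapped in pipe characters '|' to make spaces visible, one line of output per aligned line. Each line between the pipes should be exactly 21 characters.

Answer: |         developer on|
|      dictionary will|
|   dolphin purple car|
|line forest wind year|
|          brick salty|

Derivation:
Line 1: ['developer', 'on'] (min_width=12, slack=9)
Line 2: ['dictionary', 'will'] (min_width=15, slack=6)
Line 3: ['dolphin', 'purple', 'car'] (min_width=18, slack=3)
Line 4: ['line', 'forest', 'wind', 'year'] (min_width=21, slack=0)
Line 5: ['brick', 'salty'] (min_width=11, slack=10)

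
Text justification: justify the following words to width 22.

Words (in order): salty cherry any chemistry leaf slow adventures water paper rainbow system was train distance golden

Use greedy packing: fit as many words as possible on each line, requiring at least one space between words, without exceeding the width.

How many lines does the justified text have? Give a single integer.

Line 1: ['salty', 'cherry', 'any'] (min_width=16, slack=6)
Line 2: ['chemistry', 'leaf', 'slow'] (min_width=19, slack=3)
Line 3: ['adventures', 'water', 'paper'] (min_width=22, slack=0)
Line 4: ['rainbow', 'system', 'was'] (min_width=18, slack=4)
Line 5: ['train', 'distance', 'golden'] (min_width=21, slack=1)
Total lines: 5

Answer: 5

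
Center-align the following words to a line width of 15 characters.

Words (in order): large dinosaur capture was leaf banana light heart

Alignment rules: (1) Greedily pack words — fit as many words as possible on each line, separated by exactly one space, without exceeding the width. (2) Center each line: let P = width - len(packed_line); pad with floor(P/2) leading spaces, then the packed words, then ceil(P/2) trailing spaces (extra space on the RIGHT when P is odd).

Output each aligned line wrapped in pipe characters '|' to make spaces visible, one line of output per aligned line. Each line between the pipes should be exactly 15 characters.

Line 1: ['large', 'dinosaur'] (min_width=14, slack=1)
Line 2: ['capture', 'was'] (min_width=11, slack=4)
Line 3: ['leaf', 'banana'] (min_width=11, slack=4)
Line 4: ['light', 'heart'] (min_width=11, slack=4)

Answer: |large dinosaur |
|  capture was  |
|  leaf banana  |
|  light heart  |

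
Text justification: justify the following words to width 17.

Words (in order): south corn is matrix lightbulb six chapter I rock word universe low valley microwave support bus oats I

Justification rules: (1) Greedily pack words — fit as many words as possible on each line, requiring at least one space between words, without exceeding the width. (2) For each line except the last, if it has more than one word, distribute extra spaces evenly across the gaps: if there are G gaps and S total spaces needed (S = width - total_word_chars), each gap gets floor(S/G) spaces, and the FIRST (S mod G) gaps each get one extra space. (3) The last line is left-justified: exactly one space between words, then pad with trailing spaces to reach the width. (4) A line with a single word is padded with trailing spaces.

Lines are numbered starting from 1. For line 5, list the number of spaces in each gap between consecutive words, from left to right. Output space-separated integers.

Line 1: ['south', 'corn', 'is'] (min_width=13, slack=4)
Line 2: ['matrix', 'lightbulb'] (min_width=16, slack=1)
Line 3: ['six', 'chapter', 'I'] (min_width=13, slack=4)
Line 4: ['rock', 'word'] (min_width=9, slack=8)
Line 5: ['universe', 'low'] (min_width=12, slack=5)
Line 6: ['valley', 'microwave'] (min_width=16, slack=1)
Line 7: ['support', 'bus', 'oats'] (min_width=16, slack=1)
Line 8: ['I'] (min_width=1, slack=16)

Answer: 6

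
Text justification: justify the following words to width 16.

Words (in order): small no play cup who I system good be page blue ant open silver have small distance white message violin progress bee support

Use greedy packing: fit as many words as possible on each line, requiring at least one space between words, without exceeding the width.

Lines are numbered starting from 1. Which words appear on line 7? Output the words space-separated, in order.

Line 1: ['small', 'no', 'play'] (min_width=13, slack=3)
Line 2: ['cup', 'who', 'I', 'system'] (min_width=16, slack=0)
Line 3: ['good', 'be', 'page'] (min_width=12, slack=4)
Line 4: ['blue', 'ant', 'open'] (min_width=13, slack=3)
Line 5: ['silver', 'have'] (min_width=11, slack=5)
Line 6: ['small', 'distance'] (min_width=14, slack=2)
Line 7: ['white', 'message'] (min_width=13, slack=3)
Line 8: ['violin', 'progress'] (min_width=15, slack=1)
Line 9: ['bee', 'support'] (min_width=11, slack=5)

Answer: white message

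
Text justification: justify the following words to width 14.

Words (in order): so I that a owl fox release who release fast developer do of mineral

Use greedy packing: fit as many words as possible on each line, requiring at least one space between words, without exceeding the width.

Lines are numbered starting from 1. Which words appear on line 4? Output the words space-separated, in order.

Answer: release fast

Derivation:
Line 1: ['so', 'I', 'that', 'a'] (min_width=11, slack=3)
Line 2: ['owl', 'fox'] (min_width=7, slack=7)
Line 3: ['release', 'who'] (min_width=11, slack=3)
Line 4: ['release', 'fast'] (min_width=12, slack=2)
Line 5: ['developer', 'do'] (min_width=12, slack=2)
Line 6: ['of', 'mineral'] (min_width=10, slack=4)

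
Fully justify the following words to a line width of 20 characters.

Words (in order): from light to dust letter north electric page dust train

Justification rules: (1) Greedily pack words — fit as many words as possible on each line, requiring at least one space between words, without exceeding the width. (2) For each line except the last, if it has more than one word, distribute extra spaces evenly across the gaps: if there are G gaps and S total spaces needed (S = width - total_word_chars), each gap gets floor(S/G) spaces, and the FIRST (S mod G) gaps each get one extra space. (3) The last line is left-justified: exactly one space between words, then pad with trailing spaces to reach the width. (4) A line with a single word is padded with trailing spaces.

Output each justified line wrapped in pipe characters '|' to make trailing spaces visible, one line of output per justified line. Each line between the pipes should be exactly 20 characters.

Answer: |from  light  to dust|
|letter         north|
|electric  page  dust|
|train               |

Derivation:
Line 1: ['from', 'light', 'to', 'dust'] (min_width=18, slack=2)
Line 2: ['letter', 'north'] (min_width=12, slack=8)
Line 3: ['electric', 'page', 'dust'] (min_width=18, slack=2)
Line 4: ['train'] (min_width=5, slack=15)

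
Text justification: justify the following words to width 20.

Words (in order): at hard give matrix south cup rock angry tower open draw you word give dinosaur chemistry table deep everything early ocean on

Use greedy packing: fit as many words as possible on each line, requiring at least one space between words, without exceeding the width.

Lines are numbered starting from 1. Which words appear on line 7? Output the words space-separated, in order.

Line 1: ['at', 'hard', 'give', 'matrix'] (min_width=19, slack=1)
Line 2: ['south', 'cup', 'rock', 'angry'] (min_width=20, slack=0)
Line 3: ['tower', 'open', 'draw', 'you'] (min_width=19, slack=1)
Line 4: ['word', 'give', 'dinosaur'] (min_width=18, slack=2)
Line 5: ['chemistry', 'table', 'deep'] (min_width=20, slack=0)
Line 6: ['everything', 'early'] (min_width=16, slack=4)
Line 7: ['ocean', 'on'] (min_width=8, slack=12)

Answer: ocean on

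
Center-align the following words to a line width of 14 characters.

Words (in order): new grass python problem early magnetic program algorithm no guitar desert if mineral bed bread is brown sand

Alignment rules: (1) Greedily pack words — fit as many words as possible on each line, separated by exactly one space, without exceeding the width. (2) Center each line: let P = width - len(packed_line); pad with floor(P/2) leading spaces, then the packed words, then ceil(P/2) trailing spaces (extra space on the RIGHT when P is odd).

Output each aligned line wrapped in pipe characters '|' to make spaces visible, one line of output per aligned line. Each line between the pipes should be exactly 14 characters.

Answer: |  new grass   |
|python problem|
|early magnetic|
|   program    |
| algorithm no |
|guitar desert |
|if mineral bed|
|bread is brown|
|     sand     |

Derivation:
Line 1: ['new', 'grass'] (min_width=9, slack=5)
Line 2: ['python', 'problem'] (min_width=14, slack=0)
Line 3: ['early', 'magnetic'] (min_width=14, slack=0)
Line 4: ['program'] (min_width=7, slack=7)
Line 5: ['algorithm', 'no'] (min_width=12, slack=2)
Line 6: ['guitar', 'desert'] (min_width=13, slack=1)
Line 7: ['if', 'mineral', 'bed'] (min_width=14, slack=0)
Line 8: ['bread', 'is', 'brown'] (min_width=14, slack=0)
Line 9: ['sand'] (min_width=4, slack=10)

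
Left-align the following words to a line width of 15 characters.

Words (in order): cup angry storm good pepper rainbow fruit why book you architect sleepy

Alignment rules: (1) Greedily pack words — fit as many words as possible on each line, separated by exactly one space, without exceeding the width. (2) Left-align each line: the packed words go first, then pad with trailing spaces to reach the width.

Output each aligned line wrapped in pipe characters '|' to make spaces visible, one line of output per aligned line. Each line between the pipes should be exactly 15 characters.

Line 1: ['cup', 'angry', 'storm'] (min_width=15, slack=0)
Line 2: ['good', 'pepper'] (min_width=11, slack=4)
Line 3: ['rainbow', 'fruit'] (min_width=13, slack=2)
Line 4: ['why', 'book', 'you'] (min_width=12, slack=3)
Line 5: ['architect'] (min_width=9, slack=6)
Line 6: ['sleepy'] (min_width=6, slack=9)

Answer: |cup angry storm|
|good pepper    |
|rainbow fruit  |
|why book you   |
|architect      |
|sleepy         |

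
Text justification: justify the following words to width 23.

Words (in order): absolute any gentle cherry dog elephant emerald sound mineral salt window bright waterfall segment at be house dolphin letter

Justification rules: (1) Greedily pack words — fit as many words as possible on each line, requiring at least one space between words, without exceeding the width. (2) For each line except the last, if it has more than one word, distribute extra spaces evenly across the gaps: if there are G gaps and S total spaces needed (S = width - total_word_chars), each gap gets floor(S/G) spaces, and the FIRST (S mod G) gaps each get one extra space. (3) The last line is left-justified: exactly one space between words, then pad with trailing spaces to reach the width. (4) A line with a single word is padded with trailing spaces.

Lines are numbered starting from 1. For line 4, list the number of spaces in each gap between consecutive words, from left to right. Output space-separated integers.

Line 1: ['absolute', 'any', 'gentle'] (min_width=19, slack=4)
Line 2: ['cherry', 'dog', 'elephant'] (min_width=19, slack=4)
Line 3: ['emerald', 'sound', 'mineral'] (min_width=21, slack=2)
Line 4: ['salt', 'window', 'bright'] (min_width=18, slack=5)
Line 5: ['waterfall', 'segment', 'at', 'be'] (min_width=23, slack=0)
Line 6: ['house', 'dolphin', 'letter'] (min_width=20, slack=3)

Answer: 4 3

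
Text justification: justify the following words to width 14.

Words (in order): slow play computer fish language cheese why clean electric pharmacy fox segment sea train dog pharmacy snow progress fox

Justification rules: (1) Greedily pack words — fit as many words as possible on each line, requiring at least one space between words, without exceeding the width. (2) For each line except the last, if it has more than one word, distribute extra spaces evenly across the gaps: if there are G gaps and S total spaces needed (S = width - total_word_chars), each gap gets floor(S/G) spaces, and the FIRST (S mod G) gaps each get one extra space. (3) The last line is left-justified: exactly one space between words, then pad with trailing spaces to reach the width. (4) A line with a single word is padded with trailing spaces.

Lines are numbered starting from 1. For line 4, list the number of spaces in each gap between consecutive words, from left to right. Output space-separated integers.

Answer: 5

Derivation:
Line 1: ['slow', 'play'] (min_width=9, slack=5)
Line 2: ['computer', 'fish'] (min_width=13, slack=1)
Line 3: ['language'] (min_width=8, slack=6)
Line 4: ['cheese', 'why'] (min_width=10, slack=4)
Line 5: ['clean', 'electric'] (min_width=14, slack=0)
Line 6: ['pharmacy', 'fox'] (min_width=12, slack=2)
Line 7: ['segment', 'sea'] (min_width=11, slack=3)
Line 8: ['train', 'dog'] (min_width=9, slack=5)
Line 9: ['pharmacy', 'snow'] (min_width=13, slack=1)
Line 10: ['progress', 'fox'] (min_width=12, slack=2)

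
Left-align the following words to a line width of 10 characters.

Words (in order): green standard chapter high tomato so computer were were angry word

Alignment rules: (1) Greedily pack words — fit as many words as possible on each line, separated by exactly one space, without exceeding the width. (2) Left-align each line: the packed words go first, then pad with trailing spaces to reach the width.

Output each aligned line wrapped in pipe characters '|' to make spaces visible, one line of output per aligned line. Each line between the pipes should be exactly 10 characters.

Answer: |green     |
|standard  |
|chapter   |
|high      |
|tomato so |
|computer  |
|were were |
|angry word|

Derivation:
Line 1: ['green'] (min_width=5, slack=5)
Line 2: ['standard'] (min_width=8, slack=2)
Line 3: ['chapter'] (min_width=7, slack=3)
Line 4: ['high'] (min_width=4, slack=6)
Line 5: ['tomato', 'so'] (min_width=9, slack=1)
Line 6: ['computer'] (min_width=8, slack=2)
Line 7: ['were', 'were'] (min_width=9, slack=1)
Line 8: ['angry', 'word'] (min_width=10, slack=0)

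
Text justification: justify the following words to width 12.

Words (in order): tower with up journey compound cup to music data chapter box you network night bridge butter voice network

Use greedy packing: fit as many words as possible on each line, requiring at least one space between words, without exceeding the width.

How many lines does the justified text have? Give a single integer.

Line 1: ['tower', 'with'] (min_width=10, slack=2)
Line 2: ['up', 'journey'] (min_width=10, slack=2)
Line 3: ['compound', 'cup'] (min_width=12, slack=0)
Line 4: ['to', 'music'] (min_width=8, slack=4)
Line 5: ['data', 'chapter'] (min_width=12, slack=0)
Line 6: ['box', 'you'] (min_width=7, slack=5)
Line 7: ['network'] (min_width=7, slack=5)
Line 8: ['night', 'bridge'] (min_width=12, slack=0)
Line 9: ['butter', 'voice'] (min_width=12, slack=0)
Line 10: ['network'] (min_width=7, slack=5)
Total lines: 10

Answer: 10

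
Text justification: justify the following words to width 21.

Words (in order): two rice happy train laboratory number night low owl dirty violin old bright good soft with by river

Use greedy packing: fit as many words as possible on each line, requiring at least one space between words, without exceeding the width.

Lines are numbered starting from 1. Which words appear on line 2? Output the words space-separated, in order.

Answer: laboratory number

Derivation:
Line 1: ['two', 'rice', 'happy', 'train'] (min_width=20, slack=1)
Line 2: ['laboratory', 'number'] (min_width=17, slack=4)
Line 3: ['night', 'low', 'owl', 'dirty'] (min_width=19, slack=2)
Line 4: ['violin', 'old', 'bright'] (min_width=17, slack=4)
Line 5: ['good', 'soft', 'with', 'by'] (min_width=17, slack=4)
Line 6: ['river'] (min_width=5, slack=16)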